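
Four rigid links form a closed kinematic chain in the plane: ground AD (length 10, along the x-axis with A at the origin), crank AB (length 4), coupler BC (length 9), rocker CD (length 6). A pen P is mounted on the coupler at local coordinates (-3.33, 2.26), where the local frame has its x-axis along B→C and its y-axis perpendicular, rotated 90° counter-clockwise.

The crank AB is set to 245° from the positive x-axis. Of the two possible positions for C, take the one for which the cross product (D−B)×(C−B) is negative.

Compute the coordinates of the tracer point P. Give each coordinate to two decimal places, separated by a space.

-4.55 -0.79

A=(0,0), D=(10.00,0)
B = A + 4.00·(cos245°, sin245°) = (-1.6905, -3.6252)
|BD| = 12.2397
circle(B,9.00) ∩ circle(D,6.00): a=7.9581, h=4.2034
  candidates: C₊=(4.6656,2.7466) cross=51.448; C₋=(7.1555,-5.2829) cross=-51.448
  mode - wants cross < 0 → take C=(7.1555,-5.2829) (cross=-51.448)
ex = (C−B)/|BC| = (0.9829,-0.1842); ey = (0.1842,0.9829)
P = B + -3.33·ex + 2.26·ey = (-4.5472,-0.7906)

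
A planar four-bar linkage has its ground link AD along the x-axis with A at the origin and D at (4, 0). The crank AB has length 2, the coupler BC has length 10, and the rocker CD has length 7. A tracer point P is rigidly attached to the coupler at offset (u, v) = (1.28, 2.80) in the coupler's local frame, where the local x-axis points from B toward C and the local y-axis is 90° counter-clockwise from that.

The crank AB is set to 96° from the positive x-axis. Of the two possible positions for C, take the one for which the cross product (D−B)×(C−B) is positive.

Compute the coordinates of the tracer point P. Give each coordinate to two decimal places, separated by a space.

0.39 5.01

A=(0,0), D=(4.00,0)
B = A + 2.00·(cos96°, sin96°) = (-0.2091, 1.9890)
|BD| = 4.6554
circle(B,10.00) ∩ circle(D,7.00): a=7.8052, h=6.2513
  candidates: C₊=(9.5188,4.3062) cross=29.102; C₋=(4.1770,-6.9978) cross=-29.102
  mode + wants cross > 0 → take C=(9.5188,4.3062) (cross=29.102)
ex = (C−B)/|BC| = (0.9728,0.2317); ey = (-0.2317,0.9728)
P = B + 1.28·ex + 2.80·ey = (0.3873,5.0094)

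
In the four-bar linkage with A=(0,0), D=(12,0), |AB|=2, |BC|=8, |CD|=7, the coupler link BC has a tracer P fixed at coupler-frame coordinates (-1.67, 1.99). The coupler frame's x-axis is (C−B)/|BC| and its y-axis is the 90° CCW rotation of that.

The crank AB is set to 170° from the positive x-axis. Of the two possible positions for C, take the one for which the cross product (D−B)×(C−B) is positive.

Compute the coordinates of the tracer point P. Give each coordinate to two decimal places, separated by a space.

A=(0,0), D=(12.00,0)
B = A + 2.00·(cos170°, sin170°) = (-1.9696, 0.3473)
|BD| = 13.9739
circle(B,8.00) ∩ circle(D,7.00): a=7.5237, h=2.7192
  candidates: C₊=(5.6193,2.8787) cross=37.998; C₋=(5.4842,-2.5581) cross=-37.998
  mode + wants cross > 0 → take C=(5.6193,2.8787) (cross=37.998)
ex = (C−B)/|BC| = (0.9486,0.3164); ey = (-0.3164,0.9486)
P = B + -1.67·ex + 1.99·ey = (-4.1835,1.7066)

-4.18 1.71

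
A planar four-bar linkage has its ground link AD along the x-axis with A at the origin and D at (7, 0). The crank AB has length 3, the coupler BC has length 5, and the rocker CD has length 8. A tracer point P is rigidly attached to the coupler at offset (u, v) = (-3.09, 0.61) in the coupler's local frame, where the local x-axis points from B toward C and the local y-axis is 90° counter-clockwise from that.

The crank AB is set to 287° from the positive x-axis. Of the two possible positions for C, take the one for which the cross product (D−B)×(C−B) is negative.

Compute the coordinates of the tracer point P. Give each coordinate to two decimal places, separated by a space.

-0.18 0.10

A=(0,0), D=(7.00,0)
B = A + 3.00·(cos287°, sin287°) = (0.8771, -2.8689)
|BD| = 6.7617
circle(B,5.00) ∩ circle(D,8.00): a=0.4969, h=4.9752
  candidates: C₊=(-0.7838,1.8471) cross=33.641; C₋=(3.4381,-7.1633) cross=-33.641
  mode - wants cross < 0 → take C=(3.4381,-7.1633) (cross=-33.641)
ex = (C−B)/|BC| = (0.5122,-0.8589); ey = (0.8589,0.5122)
P = B + -3.09·ex + 0.61·ey = (-0.1816,0.0974)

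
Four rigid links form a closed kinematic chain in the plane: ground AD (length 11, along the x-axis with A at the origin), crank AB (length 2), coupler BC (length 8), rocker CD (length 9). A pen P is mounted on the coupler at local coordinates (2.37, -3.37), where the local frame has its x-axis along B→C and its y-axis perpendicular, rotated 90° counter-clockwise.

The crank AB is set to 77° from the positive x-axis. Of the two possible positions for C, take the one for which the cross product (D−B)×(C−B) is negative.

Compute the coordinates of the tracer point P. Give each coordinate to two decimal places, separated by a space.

-1.64 -1.60

A=(0,0), D=(11.00,0)
B = A + 2.00·(cos77°, sin77°) = (0.4499, 1.9487)
|BD| = 10.7286
circle(B,8.00) ∩ circle(D,9.00): a=4.5720, h=6.5648
  candidates: C₊=(6.1383,7.5739) cross=70.431; C₋=(3.7534,-5.3373) cross=-70.431
  mode - wants cross < 0 → take C=(3.7534,-5.3373) (cross=-70.431)
ex = (C−B)/|BC| = (0.4129,-0.9108); ey = (0.9108,0.4129)
P = B + 2.37·ex + -3.37·ey = (-1.6407,-1.6014)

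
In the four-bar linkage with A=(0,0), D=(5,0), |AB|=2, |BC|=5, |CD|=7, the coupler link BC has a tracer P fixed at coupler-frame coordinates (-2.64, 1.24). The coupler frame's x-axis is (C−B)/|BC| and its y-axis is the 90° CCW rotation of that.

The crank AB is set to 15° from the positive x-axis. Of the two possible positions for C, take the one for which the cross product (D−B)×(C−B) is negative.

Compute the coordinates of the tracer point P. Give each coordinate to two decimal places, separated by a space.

A=(0,0), D=(5.00,0)
B = A + 2.00·(cos15°, sin15°) = (1.9319, 0.5176)
|BD| = 3.1115
circle(B,5.00) ∩ circle(D,7.00): a=-2.3009, h=4.4391
  candidates: C₊=(0.4015,5.2777) cross=13.812; C₋=(-1.0755,-3.4768) cross=-13.812
  mode - wants cross < 0 → take C=(-1.0755,-3.4768) (cross=-13.812)
ex = (C−B)/|BC| = (-0.6015,-0.7989); ey = (0.7989,-0.6015)
P = B + -2.64·ex + 1.24·ey = (4.5104,1.8809)

4.51 1.88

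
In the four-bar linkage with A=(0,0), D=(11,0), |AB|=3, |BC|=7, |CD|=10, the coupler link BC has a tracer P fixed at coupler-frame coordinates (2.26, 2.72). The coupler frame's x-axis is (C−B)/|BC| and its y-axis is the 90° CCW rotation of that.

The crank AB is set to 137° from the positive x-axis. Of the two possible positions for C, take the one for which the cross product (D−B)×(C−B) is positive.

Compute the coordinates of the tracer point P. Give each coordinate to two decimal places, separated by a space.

-2.10 5.58

A=(0,0), D=(11.00,0)
B = A + 3.00·(cos137°, sin137°) = (-2.1941, 2.0460)
|BD| = 13.3518
circle(B,7.00) ∩ circle(D,10.00): a=4.7660, h=5.1269
  candidates: C₊=(3.3013,6.3820) cross=68.453; C₋=(1.7300,-3.7507) cross=-68.453
  mode + wants cross > 0 → take C=(3.3013,6.3820) (cross=68.453)
ex = (C−B)/|BC| = (0.7851,0.6194); ey = (-0.6194,0.7851)
P = B + 2.26·ex + 2.72·ey = (-2.1047,5.5812)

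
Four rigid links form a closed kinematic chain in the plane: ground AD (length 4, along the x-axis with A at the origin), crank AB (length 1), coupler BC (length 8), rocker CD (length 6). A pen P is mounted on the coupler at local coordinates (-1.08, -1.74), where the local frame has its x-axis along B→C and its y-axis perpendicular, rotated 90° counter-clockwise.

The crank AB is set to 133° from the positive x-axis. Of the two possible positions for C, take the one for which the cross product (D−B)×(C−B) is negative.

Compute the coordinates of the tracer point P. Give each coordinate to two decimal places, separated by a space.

-2.73 0.70

A=(0,0), D=(4.00,0)
B = A + 1.00·(cos133°, sin133°) = (-0.6820, 0.7314)
|BD| = 4.7388
circle(B,8.00) ∩ circle(D,6.00): a=5.3237, h=5.9714
  candidates: C₊=(5.4995,5.8096) cross=28.297; C₋=(3.6564,-5.9902) cross=-28.297
  mode - wants cross < 0 → take C=(3.6564,-5.9902) (cross=-28.297)
ex = (C−B)/|BC| = (0.5423,-0.8402); ey = (0.8402,0.5423)
P = B + -1.08·ex + -1.74·ey = (-2.7296,0.6952)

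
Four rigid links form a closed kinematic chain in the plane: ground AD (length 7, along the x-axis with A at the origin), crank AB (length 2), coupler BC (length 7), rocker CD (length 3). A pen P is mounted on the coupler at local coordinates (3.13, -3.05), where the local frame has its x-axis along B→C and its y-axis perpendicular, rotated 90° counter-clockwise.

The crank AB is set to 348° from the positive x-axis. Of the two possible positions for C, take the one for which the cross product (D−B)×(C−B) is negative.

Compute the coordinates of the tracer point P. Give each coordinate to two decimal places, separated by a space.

4.03 -4.26

A=(0,0), D=(7.00,0)
B = A + 2.00·(cos348°, sin348°) = (1.9563, -0.4158)
|BD| = 5.0608
circle(B,7.00) ∩ circle(D,3.00): a=6.4823, h=2.6418
  candidates: C₊=(8.1996,2.7497) cross=13.370; C₋=(8.6338,-2.5161) cross=-13.370
  mode - wants cross < 0 → take C=(8.6338,-2.5161) (cross=-13.370)
ex = (C−B)/|BC| = (0.9539,-0.3000); ey = (0.3000,0.9539)
P = B + 3.13·ex + -3.05·ey = (4.0270,-4.2644)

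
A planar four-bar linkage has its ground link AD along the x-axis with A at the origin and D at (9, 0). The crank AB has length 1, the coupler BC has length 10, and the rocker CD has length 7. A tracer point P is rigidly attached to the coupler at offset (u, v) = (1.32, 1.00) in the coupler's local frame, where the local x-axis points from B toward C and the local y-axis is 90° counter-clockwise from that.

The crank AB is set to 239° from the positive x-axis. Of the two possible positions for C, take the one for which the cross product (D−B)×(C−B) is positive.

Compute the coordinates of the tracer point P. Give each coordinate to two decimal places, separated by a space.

A=(0,0), D=(9.00,0)
B = A + 1.00·(cos239°, sin239°) = (-0.5150, -0.8572)
|BD| = 9.5536
circle(B,10.00) ∩ circle(D,7.00): a=7.4459, h=6.6752
  candidates: C₊=(6.3020,6.4591) cross=63.772; C₋=(7.4998,-6.8374) cross=-63.772
  mode + wants cross > 0 → take C=(6.3020,6.4591) (cross=63.772)
ex = (C−B)/|BC| = (0.6817,0.7316); ey = (-0.7316,0.6817)
P = B + 1.32·ex + 1.00·ey = (-0.3468,0.7903)

-0.35 0.79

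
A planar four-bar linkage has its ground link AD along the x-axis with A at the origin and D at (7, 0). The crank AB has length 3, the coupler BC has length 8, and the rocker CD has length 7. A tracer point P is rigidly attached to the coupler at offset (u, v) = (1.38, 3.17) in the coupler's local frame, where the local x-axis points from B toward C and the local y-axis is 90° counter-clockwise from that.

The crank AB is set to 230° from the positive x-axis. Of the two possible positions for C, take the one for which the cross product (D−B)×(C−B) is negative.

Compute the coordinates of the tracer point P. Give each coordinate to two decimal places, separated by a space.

0.95 -0.39

A=(0,0), D=(7.00,0)
B = A + 3.00·(cos230°, sin230°) = (-1.9284, -2.2981)
|BD| = 9.2194
circle(B,8.00) ∩ circle(D,7.00): a=5.4232, h=5.8812
  candidates: C₊=(1.8576,4.7493) cross=54.221; C₋=(4.7897,-6.6419) cross=-54.221
  mode - wants cross < 0 → take C=(4.7897,-6.6419) (cross=-54.221)
ex = (C−B)/|BC| = (0.8398,-0.5430); ey = (0.5430,0.8398)
P = B + 1.38·ex + 3.17·ey = (0.9517,-0.3854)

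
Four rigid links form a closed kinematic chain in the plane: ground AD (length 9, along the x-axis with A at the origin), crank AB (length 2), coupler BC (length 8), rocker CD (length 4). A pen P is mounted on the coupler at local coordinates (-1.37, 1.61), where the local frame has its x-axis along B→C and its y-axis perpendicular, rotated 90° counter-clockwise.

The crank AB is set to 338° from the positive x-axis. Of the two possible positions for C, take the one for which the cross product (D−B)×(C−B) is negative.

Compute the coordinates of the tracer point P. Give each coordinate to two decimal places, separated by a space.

1.26 1.28

A=(0,0), D=(9.00,0)
B = A + 2.00·(cos338°, sin338°) = (1.8544, -0.7492)
|BD| = 7.1848
circle(B,8.00) ∩ circle(D,4.00): a=6.9328, h=3.9921
  candidates: C₊=(8.3331,3.9440) cross=28.682; C₋=(9.1656,-3.9966) cross=-28.682
  mode - wants cross < 0 → take C=(9.1656,-3.9966) (cross=-28.682)
ex = (C−B)/|BC| = (0.9139,-0.4059); ey = (0.4059,0.9139)
P = B + -1.37·ex + 1.61·ey = (1.2558,1.2783)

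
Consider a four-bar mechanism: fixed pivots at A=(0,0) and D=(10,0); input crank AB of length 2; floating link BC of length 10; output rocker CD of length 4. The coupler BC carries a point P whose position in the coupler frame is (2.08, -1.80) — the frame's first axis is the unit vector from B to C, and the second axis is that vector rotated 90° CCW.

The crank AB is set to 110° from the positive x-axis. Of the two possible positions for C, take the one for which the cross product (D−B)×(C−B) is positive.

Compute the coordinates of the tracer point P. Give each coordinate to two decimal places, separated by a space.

A=(0,0), D=(10.00,0)
B = A + 2.00·(cos110°, sin110°) = (-0.6840, 1.8794)
|BD| = 10.8481
circle(B,10.00) ∩ circle(D,4.00): a=9.2957, h=3.6865
  candidates: C₊=(9.1098,3.8997) cross=39.991; C₋=(7.8324,-3.3618) cross=-39.991
  mode + wants cross > 0 → take C=(9.1098,3.8997) (cross=39.991)
ex = (C−B)/|BC| = (0.9794,0.2020); ey = (-0.2020,0.9794)
P = B + 2.08·ex + -1.80·ey = (1.7167,0.5367)

1.72 0.54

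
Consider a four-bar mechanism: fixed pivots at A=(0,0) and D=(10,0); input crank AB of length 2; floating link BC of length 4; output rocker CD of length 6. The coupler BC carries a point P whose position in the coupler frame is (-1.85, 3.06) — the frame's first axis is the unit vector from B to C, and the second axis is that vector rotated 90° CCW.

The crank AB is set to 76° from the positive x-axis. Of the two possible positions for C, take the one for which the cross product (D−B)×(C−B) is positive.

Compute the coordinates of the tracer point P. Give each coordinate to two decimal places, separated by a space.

-1.65 4.81

A=(0,0), D=(10.00,0)
B = A + 2.00·(cos76°, sin76°) = (0.4838, 1.9406)
|BD| = 9.7120
circle(B,4.00) ∩ circle(D,6.00): a=3.8264, h=1.1658
  candidates: C₊=(4.4660,2.3183) cross=11.322; C₋=(4.0001,0.0338) cross=-11.322
  mode + wants cross > 0 → take C=(4.4660,2.3183) (cross=11.322)
ex = (C−B)/|BC| = (0.9955,0.0944); ey = (-0.0944,0.9955)
P = B + -1.85·ex + 3.06·ey = (-1.6468,4.8122)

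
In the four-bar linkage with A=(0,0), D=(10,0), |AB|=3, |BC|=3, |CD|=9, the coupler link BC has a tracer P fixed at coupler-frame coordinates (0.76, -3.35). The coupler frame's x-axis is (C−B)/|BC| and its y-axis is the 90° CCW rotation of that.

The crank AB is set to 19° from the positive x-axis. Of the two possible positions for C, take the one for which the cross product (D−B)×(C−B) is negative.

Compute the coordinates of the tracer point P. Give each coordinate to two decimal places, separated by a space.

A=(0,0), D=(10.00,0)
B = A + 3.00·(cos19°, sin19°) = (2.8366, 0.9767)
|BD| = 7.2297
circle(B,3.00) ∩ circle(D,9.00): a=-1.3646, h=2.6717
  candidates: C₊=(1.8454,3.8082) cross=19.316; C₋=(1.1235,-1.4861) cross=-19.316
  mode - wants cross < 0 → take C=(1.1235,-1.4861) (cross=-19.316)
ex = (C−B)/|BC| = (-0.5710,-0.8209); ey = (0.8209,-0.5710)
P = B + 0.76·ex + -3.35·ey = (-0.3476,2.2656)

-0.35 2.27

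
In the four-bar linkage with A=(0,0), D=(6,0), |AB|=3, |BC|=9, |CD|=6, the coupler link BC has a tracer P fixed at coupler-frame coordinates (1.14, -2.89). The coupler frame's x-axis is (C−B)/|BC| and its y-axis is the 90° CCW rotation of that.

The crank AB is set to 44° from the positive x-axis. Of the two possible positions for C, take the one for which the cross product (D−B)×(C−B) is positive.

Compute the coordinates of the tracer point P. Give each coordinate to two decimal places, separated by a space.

3.64 -0.65

A=(0,0), D=(6.00,0)
B = A + 3.00·(cos44°, sin44°) = (2.1580, 2.0840)
|BD| = 4.3708
circle(B,9.00) ∩ circle(D,6.00): a=7.3332, h=5.2177
  candidates: C₊=(11.0918,3.1739) cross=22.805; C₋=(6.1162,-5.9989) cross=-22.805
  mode + wants cross > 0 → take C=(11.0918,3.1739) (cross=22.805)
ex = (C−B)/|BC| = (0.9926,0.1211); ey = (-0.1211,0.9926)
P = B + 1.14·ex + -2.89·ey = (3.6396,-0.6467)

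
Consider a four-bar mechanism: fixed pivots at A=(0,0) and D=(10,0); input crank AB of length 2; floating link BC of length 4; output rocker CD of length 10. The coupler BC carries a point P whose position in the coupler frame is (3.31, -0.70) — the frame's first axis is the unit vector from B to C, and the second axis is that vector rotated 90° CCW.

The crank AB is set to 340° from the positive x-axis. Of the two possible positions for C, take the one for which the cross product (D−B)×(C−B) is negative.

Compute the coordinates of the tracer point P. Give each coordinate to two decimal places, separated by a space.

A=(0,0), D=(10.00,0)
B = A + 2.00·(cos340°, sin340°) = (1.8794, -0.6840)
|BD| = 8.1494
circle(B,4.00) ∩ circle(D,10.00): a=-1.0791, h=3.8517
  candidates: C₊=(0.4808,3.0635) cross=31.389; C₋=(1.1274,-4.6127) cross=-31.389
  mode - wants cross < 0 → take C=(1.1274,-4.6127) (cross=-31.389)
ex = (C−B)/|BC| = (-0.1880,-0.9822); ey = (0.9822,-0.1880)
P = B + 3.31·ex + -0.70·ey = (0.5696,-3.8034)

0.57 -3.80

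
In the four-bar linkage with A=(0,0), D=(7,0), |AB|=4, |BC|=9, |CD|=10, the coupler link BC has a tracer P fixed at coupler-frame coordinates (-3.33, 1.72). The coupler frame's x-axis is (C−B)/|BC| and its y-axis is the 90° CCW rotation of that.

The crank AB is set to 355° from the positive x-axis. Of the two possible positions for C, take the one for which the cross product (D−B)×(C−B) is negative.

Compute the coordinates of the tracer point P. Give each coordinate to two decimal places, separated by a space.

A=(0,0), D=(7.00,0)
B = A + 4.00·(cos355°, sin355°) = (3.9848, -0.3486)
|BD| = 3.0353
circle(B,9.00) ∩ circle(D,10.00): a=-1.6122, h=8.8544
  candidates: C₊=(1.3663,8.2620) cross=26.876; C₋=(3.4003,-9.3296) cross=-26.876
  mode - wants cross < 0 → take C=(3.4003,-9.3296) (cross=-26.876)
ex = (C−B)/|BC| = (-0.0649,-0.9979); ey = (0.9979,-0.0649)
P = B + -3.33·ex + 1.72·ey = (5.9174,2.8626)

5.92 2.86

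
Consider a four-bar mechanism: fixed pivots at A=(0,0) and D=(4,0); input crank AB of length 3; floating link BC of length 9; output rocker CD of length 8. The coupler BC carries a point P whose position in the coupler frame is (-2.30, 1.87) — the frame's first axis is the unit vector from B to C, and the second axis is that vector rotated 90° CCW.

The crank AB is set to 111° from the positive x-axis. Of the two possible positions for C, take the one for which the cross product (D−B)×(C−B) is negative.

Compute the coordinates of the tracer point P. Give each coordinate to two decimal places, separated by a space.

0.79 5.10

A=(0,0), D=(4.00,0)
B = A + 3.00·(cos111°, sin111°) = (-1.0751, 2.8007)
|BD| = 5.7966
circle(B,9.00) ∩ circle(D,8.00): a=4.3647, h=7.8708
  candidates: C₊=(6.5492,7.5830) cross=45.624; C₋=(-1.0566,-6.1992) cross=-45.624
  mode - wants cross < 0 → take C=(-1.0566,-6.1992) (cross=-45.624)
ex = (C−B)/|BC| = (0.0021,-1.0000); ey = (1.0000,0.0021)
P = B + -2.30·ex + 1.87·ey = (0.7902,5.1046)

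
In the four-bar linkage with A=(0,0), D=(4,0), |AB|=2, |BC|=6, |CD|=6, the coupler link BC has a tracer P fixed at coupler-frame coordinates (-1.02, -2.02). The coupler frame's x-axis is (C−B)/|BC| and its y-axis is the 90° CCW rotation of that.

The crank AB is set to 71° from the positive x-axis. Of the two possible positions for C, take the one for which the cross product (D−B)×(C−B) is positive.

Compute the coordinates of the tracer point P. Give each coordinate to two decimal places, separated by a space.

1.24 -0.29

A=(0,0), D=(4.00,0)
B = A + 2.00·(cos71°, sin71°) = (0.6511, 1.8910)
|BD| = 3.8459
circle(B,6.00) ∩ circle(D,6.00): a=1.9229, h=5.6835
  candidates: C₊=(5.1202,5.8945) cross=21.858; C₋=(-0.4690,-4.0035) cross=-21.858
  mode + wants cross > 0 → take C=(5.1202,5.8945) (cross=21.858)
ex = (C−B)/|BC| = (0.7448,0.6672); ey = (-0.6672,0.7448)
P = B + -1.02·ex + -2.02·ey = (1.2392,-0.2941)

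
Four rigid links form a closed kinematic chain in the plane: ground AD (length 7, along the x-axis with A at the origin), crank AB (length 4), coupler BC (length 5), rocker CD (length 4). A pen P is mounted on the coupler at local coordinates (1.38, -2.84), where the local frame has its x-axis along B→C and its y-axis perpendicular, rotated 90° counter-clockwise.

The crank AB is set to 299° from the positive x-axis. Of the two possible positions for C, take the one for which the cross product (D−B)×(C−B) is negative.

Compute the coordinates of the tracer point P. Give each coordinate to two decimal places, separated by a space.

A=(0,0), D=(7.00,0)
B = A + 4.00·(cos299°, sin299°) = (1.9392, -3.4985)
|BD| = 6.1523
circle(B,5.00) ∩ circle(D,4.00): a=3.8076, h=3.2407
  candidates: C₊=(3.2285,1.3325) cross=19.938; C₋=(6.9141,-3.9991) cross=-19.938
  mode - wants cross < 0 → take C=(6.9141,-3.9991) (cross=-19.938)
ex = (C−B)/|BC| = (0.9950,-0.1001); ey = (0.1001,0.9950)
P = B + 1.38·ex + -2.84·ey = (3.0280,-6.4624)

3.03 -6.46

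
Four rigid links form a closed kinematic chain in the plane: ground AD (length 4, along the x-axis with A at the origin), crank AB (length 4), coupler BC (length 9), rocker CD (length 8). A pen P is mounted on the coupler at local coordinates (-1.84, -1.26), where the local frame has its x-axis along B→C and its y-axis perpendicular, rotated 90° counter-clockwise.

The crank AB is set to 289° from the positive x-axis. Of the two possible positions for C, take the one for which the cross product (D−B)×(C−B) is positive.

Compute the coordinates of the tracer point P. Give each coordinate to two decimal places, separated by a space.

3.26 -4.85

A=(0,0), D=(4.00,0)
B = A + 4.00·(cos289°, sin289°) = (1.3023, -3.7821)
|BD| = 4.6456
circle(B,9.00) ∩ circle(D,8.00): a=4.1525, h=7.9848
  candidates: C₊=(-2.7869,4.2353) cross=37.094; C₋=(10.2142,-5.0383) cross=-37.094
  mode + wants cross > 0 → take C=(-2.7869,4.2353) (cross=37.094)
ex = (C−B)/|BC| = (-0.4544,0.8908); ey = (-0.8908,-0.4544)
P = B + -1.84·ex + -1.26·ey = (3.2607,-4.8487)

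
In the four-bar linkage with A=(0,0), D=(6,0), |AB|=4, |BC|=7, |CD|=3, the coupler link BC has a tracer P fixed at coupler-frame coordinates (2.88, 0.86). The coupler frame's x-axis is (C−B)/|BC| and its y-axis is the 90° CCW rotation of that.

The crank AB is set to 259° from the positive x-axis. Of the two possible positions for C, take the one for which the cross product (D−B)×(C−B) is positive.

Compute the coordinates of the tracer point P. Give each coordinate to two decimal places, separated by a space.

A=(0,0), D=(6.00,0)
B = A + 4.00·(cos259°, sin259°) = (-0.7632, -3.9265)
|BD| = 7.8204
circle(B,7.00) ∩ circle(D,3.00): a=6.4676, h=2.6777
  candidates: C₊=(3.4857,1.6365) cross=20.941; C₋=(6.1745,-2.9949) cross=-20.941
  mode + wants cross > 0 → take C=(3.4857,1.6365) (cross=20.941)
ex = (C−B)/|BC| = (0.6070,0.7947); ey = (-0.7947,0.6070)
P = B + 2.88·ex + 0.86·ey = (0.3014,-1.1157)

0.30 -1.12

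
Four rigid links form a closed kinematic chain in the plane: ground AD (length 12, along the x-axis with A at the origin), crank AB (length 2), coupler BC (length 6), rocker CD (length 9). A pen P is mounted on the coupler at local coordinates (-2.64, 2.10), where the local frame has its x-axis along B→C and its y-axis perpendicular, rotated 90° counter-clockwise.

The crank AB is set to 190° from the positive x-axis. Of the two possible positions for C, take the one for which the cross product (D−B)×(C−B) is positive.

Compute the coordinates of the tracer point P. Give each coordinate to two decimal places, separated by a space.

-5.28 0.28

A=(0,0), D=(12.00,0)
B = A + 2.00·(cos190°, sin190°) = (-1.9696, -0.3473)
|BD| = 13.9739
circle(B,6.00) ∩ circle(D,9.00): a=5.3768, h=2.6627
  candidates: C₊=(3.3394,2.4482) cross=37.208; C₋=(3.4717,-2.8755) cross=-37.208
  mode + wants cross > 0 → take C=(3.3394,2.4482) (cross=37.208)
ex = (C−B)/|BC| = (0.8848,0.4659); ey = (-0.4659,0.8848)
P = B + -2.64·ex + 2.10·ey = (-5.2840,0.2808)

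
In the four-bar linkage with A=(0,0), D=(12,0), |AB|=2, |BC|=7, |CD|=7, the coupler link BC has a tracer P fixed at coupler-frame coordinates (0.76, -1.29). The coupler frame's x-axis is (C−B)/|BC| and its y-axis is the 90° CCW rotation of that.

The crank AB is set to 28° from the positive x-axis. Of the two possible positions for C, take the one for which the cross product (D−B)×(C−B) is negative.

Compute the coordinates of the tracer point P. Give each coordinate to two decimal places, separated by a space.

A=(0,0), D=(12.00,0)
B = A + 2.00·(cos28°, sin28°) = (1.7659, 0.9389)
|BD| = 10.2771
circle(B,7.00) ∩ circle(D,7.00): a=5.1385, h=4.7535
  candidates: C₊=(7.3172,5.2030) cross=48.852; C₋=(6.4487,-4.2641) cross=-48.852
  mode - wants cross < 0 → take C=(6.4487,-4.2641) (cross=-48.852)
ex = (C−B)/|BC| = (0.6690,-0.7433); ey = (0.7433,0.6690)
P = B + 0.76·ex + -1.29·ey = (1.3155,-0.4889)

1.32 -0.49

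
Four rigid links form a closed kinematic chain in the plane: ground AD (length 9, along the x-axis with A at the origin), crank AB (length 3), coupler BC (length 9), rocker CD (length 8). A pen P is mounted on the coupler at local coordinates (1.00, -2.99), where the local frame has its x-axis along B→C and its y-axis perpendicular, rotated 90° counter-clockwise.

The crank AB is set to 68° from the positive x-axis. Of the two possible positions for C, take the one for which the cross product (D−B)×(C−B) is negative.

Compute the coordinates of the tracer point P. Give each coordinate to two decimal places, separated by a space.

A=(0,0), D=(9.00,0)
B = A + 3.00·(cos68°, sin68°) = (1.1238, 2.7816)
|BD| = 8.3529
circle(B,9.00) ∩ circle(D,8.00): a=5.1941, h=7.3499
  candidates: C₊=(8.4690,7.9824) cross=61.393; C₋=(3.5739,-5.8785) cross=-61.393
  mode - wants cross < 0 → take C=(3.5739,-5.8785) (cross=-61.393)
ex = (C−B)/|BC| = (0.2722,-0.9622); ey = (0.9622,0.2722)
P = B + 1.00·ex + -2.99·ey = (-1.4810,1.0054)

-1.48 1.01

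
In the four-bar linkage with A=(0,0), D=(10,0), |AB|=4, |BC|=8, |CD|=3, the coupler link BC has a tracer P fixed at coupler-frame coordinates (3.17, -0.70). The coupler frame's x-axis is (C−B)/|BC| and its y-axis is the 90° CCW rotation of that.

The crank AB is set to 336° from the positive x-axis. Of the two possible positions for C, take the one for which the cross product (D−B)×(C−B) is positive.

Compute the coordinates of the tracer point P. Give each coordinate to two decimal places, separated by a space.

6.65 -0.37

A=(0,0), D=(10.00,0)
B = A + 4.00·(cos336°, sin336°) = (3.6542, -1.6269)
|BD| = 6.5511
circle(B,8.00) ∩ circle(D,3.00): a=7.4733, h=2.8547
  candidates: C₊=(10.1844,2.9943) cross=18.701; C₋=(11.6023,-2.5362) cross=-18.701
  mode + wants cross > 0 → take C=(10.1844,2.9943) (cross=18.701)
ex = (C−B)/|BC| = (0.8163,0.5777); ey = (-0.5777,0.8163)
P = B + 3.17·ex + -0.70·ey = (6.6461,-0.3672)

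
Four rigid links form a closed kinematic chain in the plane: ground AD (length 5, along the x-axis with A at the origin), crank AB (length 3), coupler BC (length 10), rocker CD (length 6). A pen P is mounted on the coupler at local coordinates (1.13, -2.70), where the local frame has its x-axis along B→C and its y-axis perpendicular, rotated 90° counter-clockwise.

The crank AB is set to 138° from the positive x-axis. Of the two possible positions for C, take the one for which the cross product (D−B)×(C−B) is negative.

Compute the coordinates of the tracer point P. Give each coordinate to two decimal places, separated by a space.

-3.67 -0.54

A=(0,0), D=(5.00,0)
B = A + 3.00·(cos138°, sin138°) = (-2.2294, 2.0074)
|BD| = 7.5030
circle(B,10.00) ∩ circle(D,6.00): a=8.0165, h=5.9780
  candidates: C₊=(7.0942,5.6227) cross=44.853; C₋=(3.8954,-5.8974) cross=-44.853
  mode - wants cross < 0 → take C=(3.8954,-5.8974) (cross=-44.853)
ex = (C−B)/|BC| = (0.6125,-0.7905); ey = (0.7905,0.6125)
P = B + 1.13·ex + -2.70·ey = (-3.6716,-0.5396)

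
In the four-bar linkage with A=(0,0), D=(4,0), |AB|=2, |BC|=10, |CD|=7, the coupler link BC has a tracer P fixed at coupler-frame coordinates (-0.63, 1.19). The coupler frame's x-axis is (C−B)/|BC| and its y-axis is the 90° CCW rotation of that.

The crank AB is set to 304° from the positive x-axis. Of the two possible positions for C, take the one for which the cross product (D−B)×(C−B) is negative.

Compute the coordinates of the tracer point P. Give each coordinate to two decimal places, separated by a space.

A=(0,0), D=(4.00,0)
B = A + 2.00·(cos304°, sin304°) = (1.1184, -1.6581)
|BD| = 3.3246
circle(B,10.00) ∩ circle(D,7.00): a=9.3324, h=3.5925
  candidates: C₊=(7.4156,6.1101) cross=11.944; C₋=(10.9990,-0.1176) cross=-11.944
  mode - wants cross < 0 → take C=(10.9990,-0.1176) (cross=-11.944)
ex = (C−B)/|BC| = (0.9881,0.1541); ey = (-0.1541,0.9881)
P = B + -0.63·ex + 1.19·ey = (0.3126,-0.5793)

0.31 -0.58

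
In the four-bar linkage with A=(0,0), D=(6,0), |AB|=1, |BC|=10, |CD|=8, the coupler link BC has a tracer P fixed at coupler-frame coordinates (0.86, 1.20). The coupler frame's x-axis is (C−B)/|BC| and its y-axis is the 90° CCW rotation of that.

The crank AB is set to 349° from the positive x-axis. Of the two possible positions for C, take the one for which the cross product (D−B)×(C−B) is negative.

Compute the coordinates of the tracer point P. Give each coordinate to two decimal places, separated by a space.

A=(0,0), D=(6.00,0)
B = A + 1.00·(cos349°, sin349°) = (0.9816, -0.1908)
|BD| = 5.0220
circle(B,10.00) ∩ circle(D,8.00): a=6.0952, h=7.9277
  candidates: C₊=(6.7712,7.9627) cross=39.813; C₋=(7.3737,-7.8812) cross=-39.813
  mode - wants cross < 0 → take C=(7.3737,-7.8812) (cross=-39.813)
ex = (C−B)/|BC| = (0.6392,-0.7690); ey = (0.7690,0.6392)
P = B + 0.86·ex + 1.20·ey = (2.4542,-0.0851)

2.45 -0.09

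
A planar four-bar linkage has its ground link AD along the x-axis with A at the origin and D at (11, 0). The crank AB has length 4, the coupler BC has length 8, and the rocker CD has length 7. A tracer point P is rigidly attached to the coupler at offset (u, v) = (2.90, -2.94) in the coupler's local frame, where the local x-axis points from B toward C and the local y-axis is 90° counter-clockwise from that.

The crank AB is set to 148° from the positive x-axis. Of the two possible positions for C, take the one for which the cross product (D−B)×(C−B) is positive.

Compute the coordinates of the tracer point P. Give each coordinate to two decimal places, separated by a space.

A=(0,0), D=(11.00,0)
B = A + 4.00·(cos148°, sin148°) = (-3.3922, 2.1197)
|BD| = 14.5474
circle(B,8.00) ∩ circle(D,7.00): a=7.7893, h=1.8240
  candidates: C₊=(4.5797,2.7893) cross=26.535; C₋=(4.0482,-0.8199) cross=-26.535
  mode + wants cross > 0 → take C=(4.5797,2.7893) (cross=26.535)
ex = (C−B)/|BC| = (0.9965,0.0837); ey = (-0.0837,0.9965)
P = B + 2.90·ex + -2.94·ey = (-0.2563,-0.5673)

-0.26 -0.57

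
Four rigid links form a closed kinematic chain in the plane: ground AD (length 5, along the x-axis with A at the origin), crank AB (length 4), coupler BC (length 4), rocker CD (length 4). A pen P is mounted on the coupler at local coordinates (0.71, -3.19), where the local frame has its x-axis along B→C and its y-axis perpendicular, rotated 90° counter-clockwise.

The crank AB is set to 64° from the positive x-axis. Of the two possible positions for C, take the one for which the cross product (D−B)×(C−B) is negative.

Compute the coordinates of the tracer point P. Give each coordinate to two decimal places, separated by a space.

-1.51 3.49

A=(0,0), D=(5.00,0)
B = A + 4.00·(cos64°, sin64°) = (1.7535, 3.5952)
|BD| = 4.8441
circle(B,4.00) ∩ circle(D,4.00): a=2.4220, h=3.1833
  candidates: C₊=(5.7394,3.9311) cross=15.420; C₋=(1.0141,-0.3359) cross=-15.420
  mode - wants cross < 0 → take C=(1.0141,-0.3359) (cross=-15.420)
ex = (C−B)/|BC| = (-0.1848,-0.9828); ey = (0.9828,-0.1848)
P = B + 0.71·ex + -3.19·ey = (-1.5128,3.4870)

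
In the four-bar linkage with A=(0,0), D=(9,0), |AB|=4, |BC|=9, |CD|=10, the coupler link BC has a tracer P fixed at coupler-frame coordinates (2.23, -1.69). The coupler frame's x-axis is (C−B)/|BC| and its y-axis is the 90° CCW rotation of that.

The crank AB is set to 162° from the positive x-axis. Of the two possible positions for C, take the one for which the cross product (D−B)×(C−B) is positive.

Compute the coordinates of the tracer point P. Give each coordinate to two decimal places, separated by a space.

A=(0,0), D=(9.00,0)
B = A + 4.00·(cos162°, sin162°) = (-3.8042, 1.2361)
|BD| = 12.8638
circle(B,9.00) ∩ circle(D,10.00): a=5.6934, h=6.9703
  candidates: C₊=(2.5326,7.6271) cross=89.665; C₋=(1.1930,-6.2491) cross=-89.665
  mode + wants cross > 0 → take C=(2.5326,7.6271) (cross=89.665)
ex = (C−B)/|BC| = (0.7041,0.7101); ey = (-0.7101,0.7041)
P = B + 2.23·ex + -1.69·ey = (-1.0340,1.6297)

-1.03 1.63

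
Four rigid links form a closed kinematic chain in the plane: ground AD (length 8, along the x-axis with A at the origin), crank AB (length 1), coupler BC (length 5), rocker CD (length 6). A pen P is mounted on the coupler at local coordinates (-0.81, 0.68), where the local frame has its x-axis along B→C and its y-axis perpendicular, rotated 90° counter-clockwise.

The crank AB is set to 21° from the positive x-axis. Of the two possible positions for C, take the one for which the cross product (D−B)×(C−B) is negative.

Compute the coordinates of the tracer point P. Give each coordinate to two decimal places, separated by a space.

A=(0,0), D=(8.00,0)
B = A + 1.00·(cos21°, sin21°) = (0.9336, 0.3584)
|BD| = 7.0755
circle(B,5.00) ∩ circle(D,6.00): a=2.7604, h=4.1689
  candidates: C₊=(3.9016,4.3821) cross=29.497; C₋=(3.4793,-3.9450) cross=-29.497
  mode - wants cross < 0 → take C=(3.4793,-3.9450) (cross=-29.497)
ex = (C−B)/|BC| = (0.5091,-0.8607); ey = (0.8607,0.5091)
P = B + -0.81·ex + 0.68·ey = (1.1064,1.4017)

1.11 1.40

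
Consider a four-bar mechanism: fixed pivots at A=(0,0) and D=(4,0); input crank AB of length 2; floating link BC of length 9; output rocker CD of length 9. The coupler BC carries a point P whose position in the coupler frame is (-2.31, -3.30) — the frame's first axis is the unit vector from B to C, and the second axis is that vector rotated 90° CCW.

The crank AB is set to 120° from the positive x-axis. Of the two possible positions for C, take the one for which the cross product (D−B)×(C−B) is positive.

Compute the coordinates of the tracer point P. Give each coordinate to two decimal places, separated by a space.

0.30 -2.08

A=(0,0), D=(4.00,0)
B = A + 2.00·(cos120°, sin120°) = (-1.0000, 1.7321)
|BD| = 5.2915
circle(B,9.00) ∩ circle(D,9.00): a=2.6458, h=8.6023
  candidates: C₊=(4.3158,8.9945) cross=45.519; C₋=(-1.3158,-7.2624) cross=-45.519
  mode + wants cross > 0 → take C=(4.3158,8.9945) (cross=45.519)
ex = (C−B)/|BC| = (0.5906,0.8069); ey = (-0.8069,0.5906)
P = B + -2.31·ex + -3.30·ey = (0.2985,-2.0811)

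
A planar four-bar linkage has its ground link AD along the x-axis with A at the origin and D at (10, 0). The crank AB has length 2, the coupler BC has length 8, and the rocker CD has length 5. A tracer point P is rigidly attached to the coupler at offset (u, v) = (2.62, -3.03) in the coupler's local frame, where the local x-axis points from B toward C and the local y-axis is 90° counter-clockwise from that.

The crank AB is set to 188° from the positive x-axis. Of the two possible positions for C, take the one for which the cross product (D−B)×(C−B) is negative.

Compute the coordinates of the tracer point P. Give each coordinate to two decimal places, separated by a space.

A=(0,0), D=(10.00,0)
B = A + 2.00·(cos188°, sin188°) = (-1.9805, -0.2783)
|BD| = 11.9838
circle(B,8.00) ∩ circle(D,5.00): a=7.6191, h=2.4392
  candidates: C₊=(5.5798,2.3371) cross=29.230; C₋=(5.6931,-2.5399) cross=-29.230
  mode - wants cross < 0 → take C=(5.6931,-2.5399) (cross=-29.230)
ex = (C−B)/|BC| = (0.9592,-0.2827); ey = (0.2827,0.9592)
P = B + 2.62·ex + -3.03·ey = (-0.3240,-3.9254)

-0.32 -3.93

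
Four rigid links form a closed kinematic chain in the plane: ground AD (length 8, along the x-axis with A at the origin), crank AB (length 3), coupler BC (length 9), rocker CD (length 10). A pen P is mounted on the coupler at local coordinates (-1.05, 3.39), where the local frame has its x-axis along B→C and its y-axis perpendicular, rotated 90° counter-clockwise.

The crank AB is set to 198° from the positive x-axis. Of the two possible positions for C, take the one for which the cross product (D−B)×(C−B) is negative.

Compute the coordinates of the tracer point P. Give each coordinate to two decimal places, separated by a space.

A=(0,0), D=(8.00,0)
B = A + 3.00·(cos198°, sin198°) = (-2.8532, -0.9271)
|BD| = 10.8927
circle(B,9.00) ∩ circle(D,10.00): a=4.5742, h=7.7509
  candidates: C₊=(1.0448,7.1850) cross=84.428; C₋=(2.3641,-8.2605) cross=-84.428
  mode - wants cross < 0 → take C=(2.3641,-8.2605) (cross=-84.428)
ex = (C−B)/|BC| = (0.5797,-0.8148); ey = (0.8148,0.5797)
P = B + -1.05·ex + 3.39·ey = (-0.6996,1.8937)

-0.70 1.89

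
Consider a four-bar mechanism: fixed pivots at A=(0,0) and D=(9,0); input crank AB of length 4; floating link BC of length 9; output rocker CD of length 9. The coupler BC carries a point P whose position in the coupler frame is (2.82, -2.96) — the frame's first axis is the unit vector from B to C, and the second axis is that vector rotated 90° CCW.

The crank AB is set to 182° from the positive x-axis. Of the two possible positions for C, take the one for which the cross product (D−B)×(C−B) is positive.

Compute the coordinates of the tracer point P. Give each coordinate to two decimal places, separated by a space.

0.09 -0.28

A=(0,0), D=(9.00,0)
B = A + 4.00·(cos182°, sin182°) = (-3.9976, -0.1396)
|BD| = 12.9983
circle(B,9.00) ∩ circle(D,9.00): a=6.4992, h=6.2258
  candidates: C₊=(2.4344,6.1557) cross=80.925; C₋=(2.5681,-6.2953) cross=-80.925
  mode + wants cross > 0 → take C=(2.4344,6.1557) (cross=80.925)
ex = (C−B)/|BC| = (0.7147,0.6995); ey = (-0.6995,0.7147)
P = B + 2.82·ex + -2.96·ey = (0.0882,-0.2825)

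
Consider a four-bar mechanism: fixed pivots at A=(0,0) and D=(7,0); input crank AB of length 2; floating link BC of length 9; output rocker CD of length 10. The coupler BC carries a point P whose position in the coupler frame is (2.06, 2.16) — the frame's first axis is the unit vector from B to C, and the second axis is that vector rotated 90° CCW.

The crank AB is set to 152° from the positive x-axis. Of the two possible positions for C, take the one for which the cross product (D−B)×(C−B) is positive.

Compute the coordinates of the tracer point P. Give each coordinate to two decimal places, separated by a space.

-2.71 3.77

A=(0,0), D=(7.00,0)
B = A + 2.00·(cos152°, sin152°) = (-1.7659, 0.9389)
|BD| = 8.8160
circle(B,9.00) ∩ circle(D,10.00): a=3.3304, h=8.3611
  candidates: C₊=(2.4361,8.8978) cross=73.712; C₋=(0.6551,-7.7293) cross=-73.712
  mode + wants cross > 0 → take C=(2.4361,8.8978) (cross=73.712)
ex = (C−B)/|BC| = (0.4669,0.8843); ey = (-0.8843,0.4669)
P = B + 2.06·ex + 2.16·ey = (-2.7142,3.7691)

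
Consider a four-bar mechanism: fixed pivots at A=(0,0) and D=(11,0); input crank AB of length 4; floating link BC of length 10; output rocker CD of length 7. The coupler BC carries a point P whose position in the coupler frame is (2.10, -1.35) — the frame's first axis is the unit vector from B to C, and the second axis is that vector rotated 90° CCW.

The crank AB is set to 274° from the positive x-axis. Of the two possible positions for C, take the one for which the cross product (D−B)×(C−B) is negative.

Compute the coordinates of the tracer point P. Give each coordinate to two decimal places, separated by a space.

A=(0,0), D=(11.00,0)
B = A + 4.00·(cos274°, sin274°) = (0.2790, -3.9903)
|BD| = 11.4395
circle(B,10.00) ∩ circle(D,7.00): a=7.9489, h=6.0676
  candidates: C₊=(5.6122,4.4689) cross=69.410; C₋=(9.8451,-6.9041) cross=-69.410
  mode - wants cross < 0 → take C=(9.8451,-6.9041) (cross=-69.410)
ex = (C−B)/|BC| = (0.9566,-0.2914); ey = (0.2914,0.9566)
P = B + 2.10·ex + -1.35·ey = (1.8945,-5.8936)

1.89 -5.89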